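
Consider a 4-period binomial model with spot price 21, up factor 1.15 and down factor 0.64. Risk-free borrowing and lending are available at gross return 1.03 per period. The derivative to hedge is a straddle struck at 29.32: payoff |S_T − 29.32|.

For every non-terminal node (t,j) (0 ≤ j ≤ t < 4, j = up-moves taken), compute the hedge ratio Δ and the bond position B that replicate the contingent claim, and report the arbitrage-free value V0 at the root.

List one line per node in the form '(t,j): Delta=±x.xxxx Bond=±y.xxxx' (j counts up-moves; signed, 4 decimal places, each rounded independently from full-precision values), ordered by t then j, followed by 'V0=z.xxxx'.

Since d<R<u, set p* = (R−d)/(u−d) = 0.7647; price each node as the discounted p*-expectation of its children.
Terminal values V(4,·): V(4,0)=25.7968, V(4,1)=22.9892, V(4,2)=17.9444, V(4,3)=8.8794, V(4,4)=7.4091
Node (3,0) S=5.5050: V=(p*·22.9892+(1−p*)·25.7968)/1.03=22.9610; Δ=(22.9892−25.7968)/(6.3308−3.5232)=-1.0000; B=V−Δ·S=28.4660
Node (3,1) S=9.8918: V=(p*·17.9444+(1−p*)·22.9892)/1.03=18.5742; Δ=(17.9444−22.9892)/(11.3756−6.3308)=-1.0000; B=V−Δ·S=28.4660
Node (3,2) S=17.7744: V=(p*·8.8794+(1−p*)·17.9444)/1.03=10.6916; Δ=(8.8794−17.9444)/(20.4406−11.3756)=-1.0000; B=V−Δ·S=28.4660
Node (3,3) S=31.9384: V=(p*·7.4091+(1−p*)·8.8794)/1.03=7.5292; Δ=(7.4091−8.8794)/(36.7291−20.4406)=-0.0903; B=V−Δ·S=10.4122
Node (2,0) S=8.6016: V=(p*·18.5742+(1−p*)·22.9610)/1.03=19.0353; Δ=(18.5742−22.9610)/(9.8918−5.5050)=-1.0000; B=V−Δ·S=27.6369
Node (2,1) S=15.4560: V=(p*·10.6916+(1−p*)·18.5742)/1.03=12.1809; Δ=(10.6916−18.5742)/(17.7744−9.8918)=-1.0000; B=V−Δ·S=27.6369
Node (2,2) S=27.7725: V=(p*·7.5292+(1−p*)·10.6916)/1.03=8.0323; Δ=(7.5292−10.6916)/(31.9384−17.7744)=-0.2233; B=V−Δ·S=14.2331
Node (1,0) S=13.4400: V=(p*·12.1809+(1−p*)·19.0353)/1.03=13.3920; Δ=(12.1809−19.0353)/(15.4560−8.6016)=-1.0000; B=V−Δ·S=26.8320
Node (1,1) S=24.1500: V=(p*·8.0323+(1−p*)·12.1809)/1.03=8.7461; Δ=(8.0323−12.1809)/(27.7725−15.4560)=-0.3368; B=V−Δ·S=16.8806
Node (0,0) S=21.0000: V=(p*·8.7461+(1−p*)·13.3920)/1.03=9.5527; Δ=(8.7461−13.3920)/(24.1500−13.4400)=-0.4338; B=V−Δ·S=18.6622
Root portfolio cost Δ·21+B reproduces V0=9.5527.

(0,0): Delta=-0.4338 Bond=18.6622
(1,0): Delta=-1.0000 Bond=26.8320
(1,1): Delta=-0.3368 Bond=16.8806
(2,0): Delta=-1.0000 Bond=27.6369
(2,1): Delta=-1.0000 Bond=27.6369
(2,2): Delta=-0.2233 Bond=14.2331
(3,0): Delta=-1.0000 Bond=28.4660
(3,1): Delta=-1.0000 Bond=28.4660
(3,2): Delta=-1.0000 Bond=28.4660
(3,3): Delta=-0.0903 Bond=10.4122
V0=9.5527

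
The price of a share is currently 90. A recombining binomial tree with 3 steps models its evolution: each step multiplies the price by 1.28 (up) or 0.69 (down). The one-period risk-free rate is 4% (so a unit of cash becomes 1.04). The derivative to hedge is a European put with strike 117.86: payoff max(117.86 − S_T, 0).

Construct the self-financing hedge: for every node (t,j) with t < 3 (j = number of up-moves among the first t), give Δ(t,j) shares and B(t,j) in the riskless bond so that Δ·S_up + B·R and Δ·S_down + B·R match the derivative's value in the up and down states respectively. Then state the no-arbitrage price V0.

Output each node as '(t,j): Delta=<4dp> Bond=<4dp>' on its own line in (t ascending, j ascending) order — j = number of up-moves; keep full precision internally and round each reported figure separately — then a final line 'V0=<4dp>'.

(0,0): Delta=-0.5657 Bond=78.8428
(1,0): Delta=-1.0000 Bond=108.9682
(1,1): Delta=-0.4051 Bond=63.5016
(2,0): Delta=-1.0000 Bond=113.3269
(2,1): Delta=-1.0000 Bond=113.3269
(2,2): Delta=-0.1852 Bond=33.6174
V0=27.9322

No-arbitrage ⇒ martingale measure with p* = (R−d)/(u−d) = 0.5932.
Terminal values V(3,·): V(3,0)=88.2942, V(3,1)=63.0133, V(3,2)=16.1154, V(3,3)=0.0000
  t=2,j=0: stock 42.8490 → up 54.8467 (V=63.0133), down 29.5658 (V=88.2942). Price 70.4779; hedge Δ=-1.0000, bond B=113.3269.
  t=2,j=1: stock 79.4880 → up 101.7446 (V=16.1154), down 54.8467 (V=63.0133). Price 33.8389; hedge Δ=-1.0000, bond B=113.3269.
  t=2,j=2: stock 147.4560 → up 188.7437 (V=0.0000), down 101.7446 (V=16.1154). Price 6.3033; hedge Δ=-0.1852, bond B=33.6174.
  t=1,j=0: stock 62.1000 → up 79.4880 (V=33.8389), down 42.8490 (V=70.4779). Price 46.8682; hedge Δ=-1.0000, bond B=108.9682.
  t=1,j=1: stock 115.2000 → up 147.4560 (V=6.3033), down 79.4880 (V=33.8389). Price 16.8310; hedge Δ=-0.4051, bond B=63.5016.
  t=0,j=0: stock 90.0000 → up 115.2000 (V=16.8310), down 62.1000 (V=46.8682). Price 27.9322; hedge Δ=-0.5657, bond B=78.8428.
Each (Δ,B) replicates both successor values, so the strategy is self-financing and V0 is arbitrage-free.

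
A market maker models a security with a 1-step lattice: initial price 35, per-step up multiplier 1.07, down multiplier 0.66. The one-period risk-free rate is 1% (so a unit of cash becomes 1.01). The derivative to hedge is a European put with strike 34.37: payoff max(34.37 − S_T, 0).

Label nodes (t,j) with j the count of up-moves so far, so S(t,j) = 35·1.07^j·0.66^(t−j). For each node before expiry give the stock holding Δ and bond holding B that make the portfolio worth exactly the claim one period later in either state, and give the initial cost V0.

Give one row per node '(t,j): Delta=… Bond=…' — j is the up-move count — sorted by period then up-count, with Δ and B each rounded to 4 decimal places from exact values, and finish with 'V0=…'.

Risk-neutral probability p* = (R−d)/(u−d) = (1.01−0.66)/(1.07−0.66) = 0.8537.
Payoff layer (t=1): V(1,0)=11.2700, V(1,1)=0.0000
  t=0,j=0: stock 35.0000 → up 37.4500 (V=0.0000), down 23.1000 (V=11.2700). Price 1.6329; hedge Δ=-0.7854, bond B=29.1207.
The time-0 hedge costs 1.6329, which is the no-arbitrage price.

(0,0): Delta=-0.7854 Bond=29.1207
V0=1.6329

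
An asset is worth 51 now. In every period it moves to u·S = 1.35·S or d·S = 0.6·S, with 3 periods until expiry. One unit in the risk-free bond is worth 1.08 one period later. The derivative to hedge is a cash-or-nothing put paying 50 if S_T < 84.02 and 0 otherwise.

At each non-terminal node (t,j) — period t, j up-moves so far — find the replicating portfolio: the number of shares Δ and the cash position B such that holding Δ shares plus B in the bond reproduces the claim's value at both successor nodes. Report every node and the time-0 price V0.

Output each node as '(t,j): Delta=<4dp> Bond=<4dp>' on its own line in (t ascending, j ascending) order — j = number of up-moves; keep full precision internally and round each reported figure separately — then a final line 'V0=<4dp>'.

(0,0): Delta=-0.4590 Bond=52.6978
(1,0): Delta=0.0000 Bond=42.8669
(1,1): Delta=-0.5738 Bond=64.8148
(2,0): Delta=0.0000 Bond=46.2963
(2,1): Delta=0.0000 Bond=46.2963
(2,2): Delta=-0.7173 Bond=83.3333
V0=29.2867

Risk-neutral probability p* = (R−d)/(u−d) = (1.08−0.6)/(1.35−0.6) = 0.6400.
Terminal values V(3,·): V(3,0)=50.0000, V(3,1)=50.0000, V(3,2)=50.0000, V(3,3)=0.0000
(2,0): S=18.3600. Δ = (V_up−V_dn)/(S_up−S_dn) = (50.0000−50.0000)/(24.7860−11.0160) = 0.0000. V = [p*·50.0000 + (1−p*)·50.0000]/1.08 = 46.2963. B = V − Δ·S = 46.2963.
(2,1): S=41.3100. Δ = (V_up−V_dn)/(S_up−S_dn) = (50.0000−50.0000)/(55.7685−24.7860) = 0.0000. V = [p*·50.0000 + (1−p*)·50.0000]/1.08 = 46.2963. B = V − Δ·S = 46.2963.
(2,2): S=92.9475. Δ = (V_up−V_dn)/(S_up−S_dn) = (0.0000−50.0000)/(125.4791−55.7685) = -0.7173. V = [p*·0.0000 + (1−p*)·50.0000]/1.08 = 16.6667. B = V − Δ·S = 83.3333.
(1,0): S=30.6000. Δ = (V_up−V_dn)/(S_up−S_dn) = (46.2963−46.2963)/(41.3100−18.3600) = 0.0000. V = [p*·46.2963 + (1−p*)·46.2963]/1.08 = 42.8669. B = V − Δ·S = 42.8669.
(1,1): S=68.8500. Δ = (V_up−V_dn)/(S_up−S_dn) = (16.6667−46.2963)/(92.9475−41.3100) = -0.5738. V = [p*·16.6667 + (1−p*)·46.2963]/1.08 = 25.3086. B = V − Δ·S = 64.8148.
(0,0): S=51.0000. Δ = (V_up−V_dn)/(S_up−S_dn) = (25.3086−42.8669)/(68.8500−30.6000) = -0.4590. V = [p*·25.3086 + (1−p*)·42.8669]/1.08 = 29.2867. B = V − Δ·S = 52.6978.
Each (Δ,B) replicates both successor values, so the strategy is self-financing and V0 is arbitrage-free.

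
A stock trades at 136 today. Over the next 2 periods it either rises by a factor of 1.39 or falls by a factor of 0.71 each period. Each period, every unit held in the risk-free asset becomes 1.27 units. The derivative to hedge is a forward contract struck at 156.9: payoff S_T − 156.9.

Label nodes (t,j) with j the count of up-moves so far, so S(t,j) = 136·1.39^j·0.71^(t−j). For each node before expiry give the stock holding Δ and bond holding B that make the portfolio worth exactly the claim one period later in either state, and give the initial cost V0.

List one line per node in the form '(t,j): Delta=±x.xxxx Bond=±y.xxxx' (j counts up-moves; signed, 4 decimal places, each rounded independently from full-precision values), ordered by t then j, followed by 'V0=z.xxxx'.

Risk-neutral probability p* = (R−d)/(u−d) = (1.27−0.71)/(1.39−0.71) = 0.8235.
Payoff layer (t=2): V(2,0)=-88.3424, V(2,1)=-22.6816, V(2,2)=105.8656
Node (1,0) S=96.5600: V=(p*·-22.6816+(1−p*)·-88.3424)/1.27=-26.9833; Δ=(-22.6816−-88.3424)/(134.2184−68.5576)=1.0000; B=V−Δ·S=-123.5433
Node (1,1) S=189.0400: V=(p*·105.8656+(1−p*)·-22.6816)/1.27=65.4967; Δ=(105.8656−-22.6816)/(262.7656−134.2184)=1.0000; B=V−Δ·S=-123.5433
Node (0,0) S=136.0000: V=(p*·65.4967+(1−p*)·-26.9833)/1.27=38.7218; Δ=(65.4967−-26.9833)/(189.0400−96.5600)=1.0000; B=V−Δ·S=-97.2782
Check: Δ(0,0)·S0 + B(0,0) = 38.7218 = V0.

(0,0): Delta=1.0000 Bond=-97.2782
(1,0): Delta=1.0000 Bond=-123.5433
(1,1): Delta=1.0000 Bond=-123.5433
V0=38.7218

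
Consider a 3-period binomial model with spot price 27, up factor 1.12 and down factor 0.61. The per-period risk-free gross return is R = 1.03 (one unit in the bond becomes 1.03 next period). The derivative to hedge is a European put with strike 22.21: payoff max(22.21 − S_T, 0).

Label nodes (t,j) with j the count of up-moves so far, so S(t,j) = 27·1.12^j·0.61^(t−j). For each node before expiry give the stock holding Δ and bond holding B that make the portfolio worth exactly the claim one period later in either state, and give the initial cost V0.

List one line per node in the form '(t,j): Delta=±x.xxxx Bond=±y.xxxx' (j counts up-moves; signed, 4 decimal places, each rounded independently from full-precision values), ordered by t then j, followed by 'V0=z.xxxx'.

(0,0): Delta=-0.2701 Bond=8.6534
(1,0): Delta=-1.0000 Bond=20.9351
(1,1): Delta=-0.1849 Bond=6.3368
(2,0): Delta=-1.0000 Bond=21.5631
(2,1): Delta=-1.0000 Bond=21.5631
(2,2): Delta=-0.0897 Bond=3.3048
V0=1.3617

Since d<R<u, set p* = (R−d)/(u−d) = 0.8235; price each node as the discounted p*-expectation of its children.
At expiry t=3: V(3,0)=16.0815, V(3,1)=10.9577, V(3,2)=1.5500, V(3,3)=0.0000
  t=2,j=0: stock 10.0467 → up 11.2523 (V=10.9577), down 6.1285 (V=16.0815). Price 11.5164; hedge Δ=-1.0000, bond B=21.5631.
  t=2,j=1: stock 18.4464 → up 20.6600 (V=1.5500), down 11.2523 (V=10.9577). Price 3.1167; hedge Δ=-1.0000, bond B=21.5631.
  t=2,j=2: stock 33.8688 → up 37.9331 (V=0.0000), down 20.6600 (V=1.5500). Price 0.2656; hedge Δ=-0.0897, bond B=3.3048.
  t=1,j=0: stock 16.4700 → up 18.4464 (V=3.1167), down 10.0467 (V=11.5164). Price 4.4651; hedge Δ=-1.0000, bond B=20.9351.
  t=1,j=1: stock 30.2400 → up 33.8688 (V=0.2656), down 18.4464 (V=3.1167). Price 0.7463; hedge Δ=-0.1849, bond B=6.3368.
  t=0,j=0: stock 27.0000 → up 30.2400 (V=0.7463), down 16.4700 (V=4.4651). Price 1.3617; hedge Δ=-0.2701, bond B=8.6534.
Check: Δ(0,0)·S0 + B(0,0) = 1.3617 = V0.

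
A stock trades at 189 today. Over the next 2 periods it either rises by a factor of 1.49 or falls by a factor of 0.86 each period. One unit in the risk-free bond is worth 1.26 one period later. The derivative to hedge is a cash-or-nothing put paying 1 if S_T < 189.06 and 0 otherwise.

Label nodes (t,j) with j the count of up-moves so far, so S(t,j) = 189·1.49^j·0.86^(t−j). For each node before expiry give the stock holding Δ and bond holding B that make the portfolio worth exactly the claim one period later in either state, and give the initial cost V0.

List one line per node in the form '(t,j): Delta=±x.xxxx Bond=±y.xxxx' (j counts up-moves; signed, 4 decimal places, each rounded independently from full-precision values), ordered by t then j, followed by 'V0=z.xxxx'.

(0,0): Delta=-0.0024 Bond=0.5439
(1,0): Delta=-0.0098 Bond=1.8770
(1,1): Delta=0.0000 Bond=0.0000
V0=0.0840

Since d<R<u, set p* = (R−d)/(u−d) = 0.6349; price each node as the discounted p*-expectation of its children.
Terminal values V(2,·): V(2,0)=1.0000, V(2,1)=0.0000, V(2,2)=0.0000
  t=1,j=0: stock 162.5400 → up 242.1846 (V=0.0000), down 139.7844 (V=1.0000). Price 0.2897; hedge Δ=-0.0098, bond B=1.8770.
  t=1,j=1: stock 281.6100 → up 419.5989 (V=0.0000), down 242.1846 (V=0.0000). Price 0.0000; hedge Δ=0.0000, bond B=0.0000.
  t=0,j=0: stock 189.0000 → up 281.6100 (V=0.0000), down 162.5400 (V=0.2897). Price 0.0840; hedge Δ=-0.0024, bond B=0.5439.
Self-financing check: at every node Δ·S+B equals the discounted successor values.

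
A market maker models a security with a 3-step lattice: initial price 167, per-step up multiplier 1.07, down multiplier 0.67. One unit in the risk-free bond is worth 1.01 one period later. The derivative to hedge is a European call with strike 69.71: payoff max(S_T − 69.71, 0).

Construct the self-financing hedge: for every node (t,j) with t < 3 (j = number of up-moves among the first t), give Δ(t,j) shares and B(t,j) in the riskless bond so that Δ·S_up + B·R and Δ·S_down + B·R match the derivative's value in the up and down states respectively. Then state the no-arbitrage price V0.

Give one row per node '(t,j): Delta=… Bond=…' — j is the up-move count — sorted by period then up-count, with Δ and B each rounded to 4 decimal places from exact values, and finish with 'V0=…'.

Under the risk-neutral measure, an up-move has probability p* = (R−d)/(u−d) = 0.8500 and values discount at R = 1.01.
Terminal payoffs: V(3,0)=0.0000, V(3,1)=10.5039, V(3,2)=58.3929, V(3,3)=134.8722
  t=2,j=0: stock 74.9663 → up 80.2139 (V=10.5039), down 50.2274 (V=0.0000). Price 8.8400; hedge Δ=0.3503, bond B=-17.4199.
  t=2,j=1: stock 119.7223 → up 128.1029 (V=58.3929), down 80.2139 (V=10.5039). Price 50.7025; hedge Δ=1.0000, bond B=-69.0198.
  t=2,j=2: stock 191.1983 → up 204.5822 (V=134.8722), down 128.1029 (V=58.3929). Price 122.1785; hedge Δ=1.0000, bond B=-69.0198.
  t=1,j=0: stock 111.8900 → up 119.7223 (V=50.7025), down 74.9663 (V=8.8400). Price 43.9833; hedge Δ=0.9354, bond B=-60.6731.
  t=1,j=1: stock 178.6900 → up 191.1983 (V=122.1785), down 119.7223 (V=50.7025). Price 110.3536; hedge Δ=1.0000, bond B=-68.3364.
  t=0,j=0: stock 167.0000 → up 178.6900 (V=110.3536), down 111.8900 (V=43.9833). Price 99.4040; hedge Δ=0.9936, bond B=-66.5217.
Self-financing check: at every node Δ·S+B equals the discounted successor values.

(0,0): Delta=0.9936 Bond=-66.5217
(1,0): Delta=0.9354 Bond=-60.6731
(1,1): Delta=1.0000 Bond=-68.3364
(2,0): Delta=0.3503 Bond=-17.4199
(2,1): Delta=1.0000 Bond=-69.0198
(2,2): Delta=1.0000 Bond=-69.0198
V0=99.4040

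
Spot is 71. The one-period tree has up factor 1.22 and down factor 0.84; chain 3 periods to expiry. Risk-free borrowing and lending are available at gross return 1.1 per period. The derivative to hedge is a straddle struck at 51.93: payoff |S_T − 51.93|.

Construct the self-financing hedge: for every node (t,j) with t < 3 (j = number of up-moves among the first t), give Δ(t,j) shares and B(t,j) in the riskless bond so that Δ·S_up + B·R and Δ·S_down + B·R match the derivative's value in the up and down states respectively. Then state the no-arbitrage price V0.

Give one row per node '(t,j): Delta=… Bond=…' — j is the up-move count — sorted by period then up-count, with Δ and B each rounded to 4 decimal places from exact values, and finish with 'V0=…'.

(0,0): Delta=0.9398 Bond=-34.2780
(1,0): Delta=0.7505 Bond=-26.4142
(1,1): Delta=1.0000 Bond=-42.9174
(2,0): Delta=-0.0346 Bond=10.2769
(2,1): Delta=1.0000 Bond=-47.2091
(2,2): Delta=1.0000 Bond=-47.2091
V0=32.4502

Under the risk-neutral measure, an up-move has probability p* = (R−d)/(u−d) = 0.6842 and values discount at R = 1.1.
Terminal values V(3,·): V(3,0)=9.8480, V(3,1)=9.1891, V(3,2)=36.8382, V(3,3)=76.9952
  t=2,j=0: stock 50.0976 → up 61.1191 (V=9.1891), down 42.0820 (V=9.8480). Price 8.5429; hedge Δ=-0.0346, bond B=10.2769.
  t=2,j=1: stock 72.7608 → up 88.7682 (V=36.8382), down 61.1191 (V=9.1891). Price 25.5517; hedge Δ=1.0000, bond B=-47.2091.
  t=2,j=2: stock 105.6764 → up 128.9252 (V=76.9952), down 88.7682 (V=36.8382). Price 58.4673; hedge Δ=1.0000, bond B=-47.2091.
  t=1,j=0: stock 59.6400 → up 72.7608 (V=25.5517), down 50.0976 (V=8.5429). Price 18.3459; hedge Δ=0.7505, bond B=-26.4142.
  t=1,j=1: stock 86.6200 → up 105.6764 (V=58.4673), down 72.7608 (V=25.5517). Price 43.7026; hedge Δ=1.0000, bond B=-42.9174.
  t=0,j=0: stock 71.0000 → up 86.6200 (V=43.7026), down 59.6400 (V=18.3459). Price 32.4502; hedge Δ=0.9398, bond B=-34.2780.
Self-financing check: at every node Δ·S+B equals the discounted successor values.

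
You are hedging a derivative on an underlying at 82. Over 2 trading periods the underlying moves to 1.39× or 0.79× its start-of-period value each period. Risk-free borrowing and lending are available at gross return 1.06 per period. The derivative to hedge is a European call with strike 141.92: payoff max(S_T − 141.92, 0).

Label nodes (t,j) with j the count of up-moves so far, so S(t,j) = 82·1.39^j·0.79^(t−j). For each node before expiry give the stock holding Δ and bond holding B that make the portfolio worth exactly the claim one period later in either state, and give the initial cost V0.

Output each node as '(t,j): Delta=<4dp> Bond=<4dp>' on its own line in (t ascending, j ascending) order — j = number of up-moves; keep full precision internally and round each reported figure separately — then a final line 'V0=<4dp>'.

(0,0): Delta=0.1425 Bond=-8.7073
(1,0): Delta=0.0000 Bond=0.0000
(1,1): Delta=0.2414 Bond=-20.5104
V0=2.9759

Under the risk-neutral measure, an up-move has probability p* = (R−d)/(u−d) = 0.4500 and values discount at R = 1.06.
Terminal payoffs: V(2,0)=0.0000, V(2,1)=0.0000, V(2,2)=16.5122
(1,0): S=64.7800. Δ = (V_up−V_dn)/(S_up−S_dn) = (0.0000−0.0000)/(90.0442−51.1762) = 0.0000. V = [p*·0.0000 + (1−p*)·0.0000]/1.06 = 0.0000. B = V − Δ·S = 0.0000.
(1,1): S=113.9800. Δ = (V_up−V_dn)/(S_up−S_dn) = (16.5122−0.0000)/(158.4322−90.0442) = 0.2414. V = [p*·16.5122 + (1−p*)·0.0000]/1.06 = 7.0099. B = V − Δ·S = -20.5104.
(0,0): S=82.0000. Δ = (V_up−V_dn)/(S_up−S_dn) = (7.0099−0.0000)/(113.9800−64.7800) = 0.1425. V = [p*·7.0099 + (1−p*)·0.0000]/1.06 = 2.9759. B = V − Δ·S = -8.7073.
The time-0 hedge costs 2.9759, which is the no-arbitrage price.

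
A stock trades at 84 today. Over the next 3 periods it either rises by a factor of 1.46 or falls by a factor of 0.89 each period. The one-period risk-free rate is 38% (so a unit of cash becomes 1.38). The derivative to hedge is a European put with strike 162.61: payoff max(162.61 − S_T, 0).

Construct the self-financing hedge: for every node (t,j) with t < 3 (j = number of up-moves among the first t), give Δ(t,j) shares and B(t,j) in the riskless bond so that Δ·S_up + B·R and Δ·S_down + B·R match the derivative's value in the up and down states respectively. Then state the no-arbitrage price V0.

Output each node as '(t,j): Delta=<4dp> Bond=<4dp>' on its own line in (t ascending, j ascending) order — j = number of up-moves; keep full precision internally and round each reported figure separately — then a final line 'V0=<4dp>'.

(0,0): Delta=-0.1992 Bond=18.4913
(1,0): Delta=-1.0000 Bond=85.3865
(1,1): Delta=-0.1195 Bond=15.7436
(2,0): Delta=-1.0000 Bond=117.8333
(2,1): Delta=-1.0000 Bond=117.8333
(2,2): Delta=-0.0319 Bond=6.0352
V0=1.7592

Since d<R<u, set p* = (R−d)/(u−d) = 0.8596; price each node as the discounted p*-expectation of its children.
Terminal values V(3,·): V(3,0)=103.3926, V(3,1)=65.4669, V(3,2)=3.2516, V(3,3)=0.0000
  t=2,j=0: stock 66.5364 → up 97.1431 (V=65.4669), down 59.2174 (V=103.3926). Price 51.2969; hedge Δ=-1.0000, bond B=117.8333.
  t=2,j=1: stock 109.1496 → up 159.3584 (V=3.2516), down 97.1431 (V=65.4669). Price 8.6837; hedge Δ=-1.0000, bond B=117.8333.
  t=2,j=2: stock 179.0544 → up 261.4194 (V=0.0000), down 159.3584 (V=3.2516). Price 0.3307; hedge Δ=-0.0319, bond B=6.0352.
  t=1,j=0: stock 74.7600 → up 109.1496 (V=8.6837), down 66.5364 (V=51.2969). Price 10.6265; hedge Δ=-1.0000, bond B=85.3865.
  t=1,j=1: stock 122.6400 → up 179.0544 (V=0.3307), down 109.1496 (V=8.6837). Price 1.0892; hedge Δ=-0.1195, bond B=15.7436.
  t=0,j=0: stock 84.0000 → up 122.6400 (V=1.0892), down 74.7600 (V=10.6265). Price 1.7592; hedge Δ=-0.1992, bond B=18.4913.
Root portfolio cost Δ·84+B reproduces V0=1.7592.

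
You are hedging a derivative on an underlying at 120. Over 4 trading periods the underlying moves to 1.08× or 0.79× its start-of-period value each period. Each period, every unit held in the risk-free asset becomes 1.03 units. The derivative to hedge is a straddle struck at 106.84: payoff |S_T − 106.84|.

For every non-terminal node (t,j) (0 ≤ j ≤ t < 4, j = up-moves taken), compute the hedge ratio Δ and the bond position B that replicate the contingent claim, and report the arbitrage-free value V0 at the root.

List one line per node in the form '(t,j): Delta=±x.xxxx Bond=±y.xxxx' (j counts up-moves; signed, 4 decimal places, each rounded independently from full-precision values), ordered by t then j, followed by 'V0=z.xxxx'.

The replicating-portfolio and risk-neutral prices coincide; use p* = (1.03−0.79)/(1.08−0.79) = 0.8276 for the latter.
At expiry t=4: V(4,0)=60.0999, V(4,1)=42.9421, V(4,2)=19.4860, V(4,3)=12.5807, V(4,4)=56.4187
(3,0): S=59.1647. Δ = (V_up−V_dn)/(S_up−S_dn) = (42.9421−60.0999)/(63.8979−46.7401) = -1.0000. V = [p*·42.9421 + (1−p*)·60.0999]/1.03 = 44.5635. B = V − Δ·S = 103.7282.
(3,1): S=80.8834. Δ = (V_up−V_dn)/(S_up−S_dn) = (19.4860−42.9421)/(87.3540−63.8979) = -1.0000. V = [p*·19.4860 + (1−p*)·42.9421]/1.03 = 22.8448. B = V − Δ·S = 103.7282.
(3,2): S=110.5747. Δ = (V_up−V_dn)/(S_up−S_dn) = (12.5807−19.4860)/(119.4207−87.3540) = -0.2153. V = [p*·12.5807 + (1−p*)·19.4860]/1.03 = 13.3702. B = V − Δ·S = 37.1814.
(3,3): S=151.1654. Δ = (V_up−V_dn)/(S_up−S_dn) = (56.4187−12.5807)/(163.2587−119.4207) = 1.0000. V = [p*·56.4187 + (1−p*)·12.5807]/1.03 = 47.4373. B = V − Δ·S = -103.7282.
(2,0): S=74.8920. Δ = (V_up−V_dn)/(S_up−S_dn) = (22.8448−44.5635)/(80.8834−59.1647) = -1.0000. V = [p*·22.8448 + (1−p*)·44.5635]/1.03 = 25.8149. B = V − Δ·S = 100.7069.
(2,1): S=102.3840. Δ = (V_up−V_dn)/(S_up−S_dn) = (13.3702−22.8448)/(110.5747−80.8834) = -0.3191. V = [p*·13.3702 + (1−p*)·22.8448]/1.03 = 14.5667. B = V − Δ·S = 47.2379.
(2,2): S=139.9680. Δ = (V_up−V_dn)/(S_up−S_dn) = (47.4373−13.3702)/(151.1654−110.5747) = 0.8393. V = [p*·47.4373 + (1−p*)·13.3702]/1.03 = 40.3531. B = V − Δ·S = -77.1198.
(1,0): S=94.8000. Δ = (V_up−V_dn)/(S_up−S_dn) = (14.5667−25.8149)/(102.3840−74.8920) = -0.4091. V = [p*·14.5667 + (1−p*)·25.8149]/1.03 = 16.0253. B = V − Δ·S = 54.8123.
(1,1): S=129.6000. Δ = (V_up−V_dn)/(S_up−S_dn) = (40.3531−14.5667)/(139.9680−102.3840) = 0.6861. V = [p*·40.3531 + (1−p*)·14.5667]/1.03 = 34.8613. B = V − Δ·S = -54.0571.
(0,0): S=120.0000. Δ = (V_up−V_dn)/(S_up−S_dn) = (34.8613−16.0253)/(129.6000−94.8000) = 0.5413. V = [p*·34.8613 + (1−p*)·16.0253]/1.03 = 30.6929. B = V − Δ·S = -34.2588.
The time-0 hedge costs 30.6929, which is the no-arbitrage price.

(0,0): Delta=0.5413 Bond=-34.2588
(1,0): Delta=-0.4091 Bond=54.8123
(1,1): Delta=0.6861 Bond=-54.0571
(2,0): Delta=-1.0000 Bond=100.7069
(2,1): Delta=-0.3191 Bond=47.2379
(2,2): Delta=0.8393 Bond=-77.1198
(3,0): Delta=-1.0000 Bond=103.7282
(3,1): Delta=-1.0000 Bond=103.7282
(3,2): Delta=-0.2153 Bond=37.1814
(3,3): Delta=1.0000 Bond=-103.7282
V0=30.6929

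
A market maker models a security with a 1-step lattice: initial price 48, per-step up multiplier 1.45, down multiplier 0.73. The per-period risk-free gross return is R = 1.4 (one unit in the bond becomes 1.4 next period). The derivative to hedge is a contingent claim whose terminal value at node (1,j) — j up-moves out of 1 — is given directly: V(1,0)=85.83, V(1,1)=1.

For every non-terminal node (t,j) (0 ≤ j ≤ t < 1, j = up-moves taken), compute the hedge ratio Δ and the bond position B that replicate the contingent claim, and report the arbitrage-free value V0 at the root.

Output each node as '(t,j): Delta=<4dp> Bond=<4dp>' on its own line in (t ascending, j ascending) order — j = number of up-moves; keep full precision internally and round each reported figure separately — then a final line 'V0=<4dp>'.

(0,0): Delta=-2.4546 Bond=122.7416
V0=4.9221

Risk-neutral probability p* = (R−d)/(u−d) = (1.4−0.73)/(1.45−0.73) = 0.9306.
At expiry t=1: V(1,0)=85.8300, V(1,1)=1.0000
(0,0): S=48.0000. Δ = (V_up−V_dn)/(S_up−S_dn) = (1.0000−85.8300)/(69.6000−35.0400) = -2.4546. V = [p*·1.0000 + (1−p*)·85.8300]/1.4 = 4.9221. B = V − Δ·S = 122.7416.
The time-0 hedge costs 4.9221, which is the no-arbitrage price.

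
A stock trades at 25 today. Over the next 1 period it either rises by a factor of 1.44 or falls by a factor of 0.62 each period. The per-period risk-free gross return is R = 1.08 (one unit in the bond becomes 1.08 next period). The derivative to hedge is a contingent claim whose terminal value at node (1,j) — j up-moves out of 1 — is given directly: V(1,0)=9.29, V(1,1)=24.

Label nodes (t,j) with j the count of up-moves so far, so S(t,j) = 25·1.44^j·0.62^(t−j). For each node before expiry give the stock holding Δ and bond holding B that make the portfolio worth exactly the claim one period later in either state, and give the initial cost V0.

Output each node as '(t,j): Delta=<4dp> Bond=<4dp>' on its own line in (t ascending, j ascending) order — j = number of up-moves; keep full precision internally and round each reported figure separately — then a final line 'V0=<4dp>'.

Risk-neutral probability p* = (R−d)/(u−d) = (1.08−0.62)/(1.44−0.62) = 0.5610.
At expiry t=1: V(1,0)=9.2900, V(1,1)=24.0000
  t=0,j=0: stock 25.0000 → up 36.0000 (V=24.0000), down 15.5000 (V=9.2900). Price 16.2425; hedge Δ=0.7176, bond B=-1.6965.
Check: Δ(0,0)·S0 + B(0,0) = 16.2425 = V0.

(0,0): Delta=0.7176 Bond=-1.6965
V0=16.2425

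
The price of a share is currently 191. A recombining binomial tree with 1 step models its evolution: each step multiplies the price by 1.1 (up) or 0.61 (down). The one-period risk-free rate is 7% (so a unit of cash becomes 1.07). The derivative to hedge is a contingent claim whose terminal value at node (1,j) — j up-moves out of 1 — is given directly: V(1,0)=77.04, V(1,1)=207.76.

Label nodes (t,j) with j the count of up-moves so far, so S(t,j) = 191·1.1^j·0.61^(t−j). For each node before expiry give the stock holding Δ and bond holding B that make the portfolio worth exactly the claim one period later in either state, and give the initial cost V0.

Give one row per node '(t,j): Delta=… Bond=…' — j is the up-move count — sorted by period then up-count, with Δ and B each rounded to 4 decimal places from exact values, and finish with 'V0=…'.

(0,0): Delta=1.3967 Bond=-80.0870
V0=186.6885

The replicating-portfolio and risk-neutral prices coincide; use p* = (1.07−0.61)/(1.1−0.61) = 0.9388 for the latter.
Terminal values V(1,·): V(1,0)=77.0400, V(1,1)=207.7600
(0,0): S=191.0000. Δ = (V_up−V_dn)/(S_up−S_dn) = (207.7600−77.0400)/(210.1000−116.5100) = 1.3967. V = [p*·207.7600 + (1−p*)·77.0400]/1.07 = 186.6885. B = V − Δ·S = -80.0870.
Each (Δ,B) replicates both successor values, so the strategy is self-financing and V0 is arbitrage-free.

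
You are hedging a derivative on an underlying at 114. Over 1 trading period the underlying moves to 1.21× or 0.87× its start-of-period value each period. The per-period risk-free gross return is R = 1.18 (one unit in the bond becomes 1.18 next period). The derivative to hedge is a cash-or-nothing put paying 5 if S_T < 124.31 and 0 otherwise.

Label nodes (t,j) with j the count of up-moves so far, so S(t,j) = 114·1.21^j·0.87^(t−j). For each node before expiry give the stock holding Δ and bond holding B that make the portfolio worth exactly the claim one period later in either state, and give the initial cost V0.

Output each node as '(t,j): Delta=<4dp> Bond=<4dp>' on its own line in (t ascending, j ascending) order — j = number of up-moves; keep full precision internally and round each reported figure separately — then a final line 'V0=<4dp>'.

(0,0): Delta=-0.1290 Bond=15.0798
V0=0.3739

Under the risk-neutral measure, an up-move has probability p* = (R−d)/(u−d) = 0.9118 and values discount at R = 1.18.
Terminal values V(1,·): V(1,0)=5.0000, V(1,1)=0.0000
Node (0,0) S=114.0000: V=(p*·0.0000+(1−p*)·5.0000)/1.18=0.3739; Δ=(0.0000−5.0000)/(137.9400−99.1800)=-0.1290; B=V−Δ·S=15.0798
Root portfolio cost Δ·114+B reproduces V0=0.3739.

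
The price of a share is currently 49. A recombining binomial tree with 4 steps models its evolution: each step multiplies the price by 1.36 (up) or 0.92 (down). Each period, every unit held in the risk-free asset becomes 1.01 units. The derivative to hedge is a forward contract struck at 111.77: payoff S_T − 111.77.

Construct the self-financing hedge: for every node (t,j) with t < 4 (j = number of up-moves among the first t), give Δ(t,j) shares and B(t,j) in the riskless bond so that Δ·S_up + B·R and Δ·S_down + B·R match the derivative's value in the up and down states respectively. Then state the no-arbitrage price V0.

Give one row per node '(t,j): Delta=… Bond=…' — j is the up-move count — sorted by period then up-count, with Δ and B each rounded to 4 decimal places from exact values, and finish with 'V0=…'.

The replicating-portfolio and risk-neutral prices coincide; use p* = (1.01−0.92)/(1.36−0.92) = 0.2045 for the latter.
Terminal payoffs: V(4,0)=-76.6667, V(4,1)=-59.8782, V(4,2)=-35.0604, V(4,3)=1.6268, V(4,4)=55.8600
Node (3,0) S=38.1557: V=(p*·-59.8782+(1−p*)·-76.6667)/1.01=-72.5077; Δ=(-59.8782−-76.6667)/(51.8918−35.1033)=1.0000; B=V−Δ·S=-110.6634
Node (3,1) S=56.4041: V=(p*·-35.0604+(1−p*)·-59.8782)/1.01=-54.2593; Δ=(-35.0604−-59.8782)/(76.7096−51.8918)=1.0000; B=V−Δ·S=-110.6634
Node (3,2) S=83.3800: V=(p*·1.6268+(1−p*)·-35.0604)/1.01=-27.2834; Δ=(1.6268−-35.0604)/(113.3968−76.7096)=1.0000; B=V−Δ·S=-110.6634
Node (3,3) S=123.2573: V=(p*·55.8600+(1−p*)·1.6268)/1.01=12.5940; Δ=(55.8600−1.6268)/(167.6300−113.3968)=1.0000; B=V−Δ·S=-110.6634
Node (2,0) S=41.4736: V=(p*·-54.2593+(1−p*)·-72.5077)/1.01=-68.0941; Δ=(-54.2593−-72.5077)/(56.4041−38.1557)=1.0000; B=V−Δ·S=-109.5677
Node (2,1) S=61.3088: V=(p*·-27.2834+(1−p*)·-54.2593)/1.01=-48.2589; Δ=(-27.2834−-54.2593)/(83.3800−56.4041)=1.0000; B=V−Δ·S=-109.5677
Node (2,2) S=90.6304: V=(p*·12.5940+(1−p*)·-27.2834)/1.01=-18.9373; Δ=(12.5940−-27.2834)/(123.2573−83.3800)=1.0000; B=V−Δ·S=-109.5677
Node (1,0) S=45.0800: V=(p*·-48.2589+(1−p*)·-68.0941)/1.01=-63.4029; Δ=(-48.2589−-68.0941)/(61.3088−41.4736)=1.0000; B=V−Δ·S=-108.4829
Node (1,1) S=66.6400: V=(p*·-18.9373+(1−p*)·-48.2589)/1.01=-41.8429; Δ=(-18.9373−-48.2589)/(90.6304−61.3088)=1.0000; B=V−Δ·S=-108.4829
Node (0,0) S=49.0000: V=(p*·-41.8429+(1−p*)·-63.4029)/1.01=-58.4088; Δ=(-41.8429−-63.4029)/(66.6400−45.0800)=1.0000; B=V−Δ·S=-107.4088
Root portfolio cost Δ·49+B reproduces V0=-58.4088.

(0,0): Delta=1.0000 Bond=-107.4088
(1,0): Delta=1.0000 Bond=-108.4829
(1,1): Delta=1.0000 Bond=-108.4829
(2,0): Delta=1.0000 Bond=-109.5677
(2,1): Delta=1.0000 Bond=-109.5677
(2,2): Delta=1.0000 Bond=-109.5677
(3,0): Delta=1.0000 Bond=-110.6634
(3,1): Delta=1.0000 Bond=-110.6634
(3,2): Delta=1.0000 Bond=-110.6634
(3,3): Delta=1.0000 Bond=-110.6634
V0=-58.4088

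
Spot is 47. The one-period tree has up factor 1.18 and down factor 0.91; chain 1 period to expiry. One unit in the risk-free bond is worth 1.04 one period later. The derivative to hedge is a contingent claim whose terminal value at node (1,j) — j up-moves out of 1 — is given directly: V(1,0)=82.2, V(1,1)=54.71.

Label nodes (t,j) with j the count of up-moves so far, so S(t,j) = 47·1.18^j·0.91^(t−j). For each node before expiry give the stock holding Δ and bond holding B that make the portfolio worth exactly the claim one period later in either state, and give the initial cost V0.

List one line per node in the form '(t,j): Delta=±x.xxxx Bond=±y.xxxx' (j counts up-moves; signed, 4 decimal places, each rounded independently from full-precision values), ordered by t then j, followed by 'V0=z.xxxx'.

Risk-neutral probability p* = (R−d)/(u−d) = (1.04−0.91)/(1.18−0.91) = 0.4815.
Terminal payoffs: V(1,0)=82.2000, V(1,1)=54.7100
Node (0,0) S=47.0000: V=(p*·54.7100+(1−p*)·82.2000)/1.04=66.3116; Δ=(54.7100−82.2000)/(55.4600−42.7700)=-2.1663; B=V−Δ·S=168.1264
Check: Δ(0,0)·S0 + B(0,0) = 66.3116 = V0.

(0,0): Delta=-2.1663 Bond=168.1264
V0=66.3116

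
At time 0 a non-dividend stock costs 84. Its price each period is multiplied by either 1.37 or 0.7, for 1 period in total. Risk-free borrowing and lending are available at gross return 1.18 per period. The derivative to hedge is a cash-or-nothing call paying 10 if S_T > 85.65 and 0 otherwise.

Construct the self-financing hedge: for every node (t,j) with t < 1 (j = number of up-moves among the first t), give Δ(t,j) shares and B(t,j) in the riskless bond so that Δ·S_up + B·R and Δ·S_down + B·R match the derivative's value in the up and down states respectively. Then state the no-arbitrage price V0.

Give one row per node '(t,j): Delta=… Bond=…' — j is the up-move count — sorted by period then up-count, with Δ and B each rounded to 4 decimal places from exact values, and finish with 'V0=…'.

The replicating-portfolio and risk-neutral prices coincide; use p* = (1.18−0.7)/(1.37−0.7) = 0.7164 for the latter.
At expiry t=1: V(1,0)=0.0000, V(1,1)=10.0000
Node (0,0) S=84.0000: V=(p*·10.0000+(1−p*)·0.0000)/1.18=6.0713; Δ=(10.0000−0.0000)/(115.0800−58.8000)=0.1777; B=V−Δ·S=-8.8540
Root portfolio cost Δ·84+B reproduces V0=6.0713.

(0,0): Delta=0.1777 Bond=-8.8540
V0=6.0713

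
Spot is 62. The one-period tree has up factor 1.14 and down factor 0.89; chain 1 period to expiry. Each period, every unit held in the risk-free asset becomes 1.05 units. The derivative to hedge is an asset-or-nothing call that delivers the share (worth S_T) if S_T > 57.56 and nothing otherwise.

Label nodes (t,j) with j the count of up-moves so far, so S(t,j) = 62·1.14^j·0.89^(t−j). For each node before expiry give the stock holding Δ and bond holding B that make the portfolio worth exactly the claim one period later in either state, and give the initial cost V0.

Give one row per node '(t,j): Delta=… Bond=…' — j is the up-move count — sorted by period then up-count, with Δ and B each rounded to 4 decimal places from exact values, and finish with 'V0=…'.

Since d<R<u, set p* = (R−d)/(u−d) = 0.6400; price each node as the discounted p*-expectation of its children.
Terminal values V(1,·): V(1,0)=0.0000, V(1,1)=70.6800
  t=0,j=0: stock 62.0000 → up 70.6800 (V=70.6800), down 55.1800 (V=0.0000). Price 43.0811; hedge Δ=4.5600, bond B=-239.6389.
Check: Δ(0,0)·S0 + B(0,0) = 43.0811 = V0.

(0,0): Delta=4.5600 Bond=-239.6389
V0=43.0811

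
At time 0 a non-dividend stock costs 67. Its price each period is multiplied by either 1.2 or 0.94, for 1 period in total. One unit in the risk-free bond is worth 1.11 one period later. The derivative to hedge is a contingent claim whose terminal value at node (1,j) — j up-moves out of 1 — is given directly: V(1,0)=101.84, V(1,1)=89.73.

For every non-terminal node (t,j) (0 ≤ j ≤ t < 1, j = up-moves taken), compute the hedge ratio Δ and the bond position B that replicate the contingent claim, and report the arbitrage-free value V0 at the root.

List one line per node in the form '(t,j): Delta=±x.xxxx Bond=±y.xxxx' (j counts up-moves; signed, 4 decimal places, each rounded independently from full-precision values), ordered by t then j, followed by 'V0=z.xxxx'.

No-arbitrage ⇒ martingale measure with p* = (R−d)/(u−d) = 0.6538.
Payoff layer (t=1): V(1,0)=101.8400, V(1,1)=89.7300
(0,0): S=67.0000. Δ = (V_up−V_dn)/(S_up−S_dn) = (89.7300−101.8400)/(80.4000−62.9800) = -0.6952. V = [p*·89.7300 + (1−p*)·101.8400]/1.11 = 84.6143. B = V − Δ·S = 131.1913.
Root portfolio cost Δ·67+B reproduces V0=84.6143.

(0,0): Delta=-0.6952 Bond=131.1913
V0=84.6143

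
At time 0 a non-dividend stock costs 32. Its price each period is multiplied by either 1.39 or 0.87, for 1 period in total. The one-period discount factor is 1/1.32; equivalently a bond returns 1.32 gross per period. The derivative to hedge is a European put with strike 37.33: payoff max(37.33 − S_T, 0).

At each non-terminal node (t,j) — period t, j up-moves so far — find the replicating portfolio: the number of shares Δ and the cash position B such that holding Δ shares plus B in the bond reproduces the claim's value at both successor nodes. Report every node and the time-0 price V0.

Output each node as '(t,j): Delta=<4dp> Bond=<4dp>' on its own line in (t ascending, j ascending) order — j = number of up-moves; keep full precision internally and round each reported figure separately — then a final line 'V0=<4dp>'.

Since d<R<u, set p* = (R−d)/(u−d) = 0.8654; price each node as the discounted p*-expectation of its children.
Payoff layer (t=1): V(1,0)=9.4900, V(1,1)=0.0000
  t=0,j=0: stock 32.0000 → up 44.4800 (V=0.0000), down 27.8400 (V=9.4900). Price 0.9678; hedge Δ=-0.5703, bond B=19.2178.
Self-financing check: at every node Δ·S+B equals the discounted successor values.

(0,0): Delta=-0.5703 Bond=19.2178
V0=0.9678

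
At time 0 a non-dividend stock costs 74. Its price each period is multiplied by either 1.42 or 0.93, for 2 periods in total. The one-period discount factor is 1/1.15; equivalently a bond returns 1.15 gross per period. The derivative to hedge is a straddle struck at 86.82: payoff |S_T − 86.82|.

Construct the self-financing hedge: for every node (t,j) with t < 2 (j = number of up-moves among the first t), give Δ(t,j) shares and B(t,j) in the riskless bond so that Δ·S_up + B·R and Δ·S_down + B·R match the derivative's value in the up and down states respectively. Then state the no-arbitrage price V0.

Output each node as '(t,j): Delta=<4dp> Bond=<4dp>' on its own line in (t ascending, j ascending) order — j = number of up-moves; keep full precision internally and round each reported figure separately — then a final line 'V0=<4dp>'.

(0,0): Delta=0.3970 Bond=-10.5473
(1,0): Delta=-0.3533 Bond=39.5024
(1,1): Delta=1.0000 Bond=-75.4957
V0=18.8286

No-arbitrage ⇒ martingale measure with p* = (R−d)/(u−d) = 0.4490.
Terminal payoffs: V(2,0)=22.8174, V(2,1)=10.9044, V(2,2)=62.3936
Node (1,0) S=68.8200: V=(p*·10.9044+(1−p*)·22.8174)/1.15=15.1902; Δ=(10.9044−22.8174)/(97.7244−64.0026)=-0.3533; B=V−Δ·S=39.5024
Node (1,1) S=105.0800: V=(p*·62.3936+(1−p*)·10.9044)/1.15=29.5843; Δ=(62.3936−10.9044)/(149.2136−97.7244)=1.0000; B=V−Δ·S=-75.4957
Node (0,0) S=74.0000: V=(p*·29.5843+(1−p*)·15.1902)/1.15=18.8286; Δ=(29.5843−15.1902)/(105.0800−68.8200)=0.3970; B=V−Δ·S=-10.5473
Each (Δ,B) replicates both successor values, so the strategy is self-financing and V0 is arbitrage-free.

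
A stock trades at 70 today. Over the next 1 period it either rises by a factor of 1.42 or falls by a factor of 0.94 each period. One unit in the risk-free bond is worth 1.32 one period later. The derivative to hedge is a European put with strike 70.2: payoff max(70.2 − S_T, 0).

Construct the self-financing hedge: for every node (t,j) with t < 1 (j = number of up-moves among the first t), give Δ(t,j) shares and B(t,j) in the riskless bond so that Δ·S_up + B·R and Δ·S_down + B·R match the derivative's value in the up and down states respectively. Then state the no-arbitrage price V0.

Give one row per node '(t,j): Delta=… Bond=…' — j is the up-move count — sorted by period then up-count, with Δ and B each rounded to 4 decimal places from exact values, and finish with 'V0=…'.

(0,0): Delta=-0.1310 Bond=9.8611
V0=0.6944

No-arbitrage ⇒ martingale measure with p* = (R−d)/(u−d) = 0.7917.
Terminal values V(1,·): V(1,0)=4.4000, V(1,1)=0.0000
(0,0): S=70.0000. Δ = (V_up−V_dn)/(S_up−S_dn) = (0.0000−4.4000)/(99.4000−65.8000) = -0.1310. V = [p*·0.0000 + (1−p*)·4.4000]/1.32 = 0.6944. B = V − Δ·S = 9.8611.
Each (Δ,B) replicates both successor values, so the strategy is self-financing and V0 is arbitrage-free.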